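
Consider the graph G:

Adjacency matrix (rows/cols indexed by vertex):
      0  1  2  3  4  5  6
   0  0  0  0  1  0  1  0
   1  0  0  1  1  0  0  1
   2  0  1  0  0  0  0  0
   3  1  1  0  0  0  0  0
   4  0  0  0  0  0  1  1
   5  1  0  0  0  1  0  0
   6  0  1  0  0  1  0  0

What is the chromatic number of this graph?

The graph has a maximum clique of size 2 (lower bound on chromatic number).
A valid 2-coloring: {0: 0, 1: 0, 2: 1, 3: 1, 4: 0, 5: 1, 6: 1}.
Chromatic number = 2.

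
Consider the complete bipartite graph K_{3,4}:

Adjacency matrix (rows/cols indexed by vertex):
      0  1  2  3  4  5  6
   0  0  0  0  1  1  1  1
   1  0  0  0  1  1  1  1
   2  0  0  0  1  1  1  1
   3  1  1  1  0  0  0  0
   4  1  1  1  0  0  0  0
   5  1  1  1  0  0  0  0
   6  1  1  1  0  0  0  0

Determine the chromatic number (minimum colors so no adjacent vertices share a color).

K_{3,4} is bipartite: vertices split into two independent sets of size 3 and 4.
Color one set 0, the other 1. No adjacent vertices share a color.
Chromatic number = 2.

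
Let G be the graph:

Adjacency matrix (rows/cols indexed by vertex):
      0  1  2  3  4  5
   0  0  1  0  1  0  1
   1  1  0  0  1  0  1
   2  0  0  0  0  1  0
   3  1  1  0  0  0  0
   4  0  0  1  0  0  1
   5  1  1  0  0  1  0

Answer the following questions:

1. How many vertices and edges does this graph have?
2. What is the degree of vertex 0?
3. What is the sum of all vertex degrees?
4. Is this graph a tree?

Count: 6 vertices, 7 edges.
Vertex 0 has neighbors [1, 3, 5], degree = 3.
Handshaking lemma: 2 * 7 = 14.
A tree on 6 vertices has 5 edges. This graph has 7 edges (2 extra). Not a tree.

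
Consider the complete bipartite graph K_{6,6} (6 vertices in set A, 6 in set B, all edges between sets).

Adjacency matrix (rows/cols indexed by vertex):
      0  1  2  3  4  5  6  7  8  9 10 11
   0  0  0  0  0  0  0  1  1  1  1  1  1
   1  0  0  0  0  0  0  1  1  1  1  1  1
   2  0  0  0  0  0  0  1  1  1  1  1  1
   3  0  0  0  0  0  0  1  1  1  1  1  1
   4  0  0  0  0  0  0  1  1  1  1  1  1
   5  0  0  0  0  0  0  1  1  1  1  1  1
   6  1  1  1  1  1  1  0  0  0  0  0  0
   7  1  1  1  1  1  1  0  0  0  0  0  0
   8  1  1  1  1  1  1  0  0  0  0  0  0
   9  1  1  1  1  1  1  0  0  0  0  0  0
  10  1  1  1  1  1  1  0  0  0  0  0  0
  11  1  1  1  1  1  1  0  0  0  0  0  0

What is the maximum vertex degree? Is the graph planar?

Set-A vertices have degree 6; set-B vertices have degree 6. Maximum degree = max(6,6) = 6.
K_{6,6} contains K_{3,3} as a subgraph (since both sides have >= 3 vertices); by Kuratowski's theorem it is not planar.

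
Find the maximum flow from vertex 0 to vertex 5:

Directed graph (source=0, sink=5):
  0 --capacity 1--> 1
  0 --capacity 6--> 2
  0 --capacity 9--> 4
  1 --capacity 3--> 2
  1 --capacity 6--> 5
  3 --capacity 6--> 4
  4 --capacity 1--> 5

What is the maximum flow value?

Computing max flow:
  Flow on (0->1): 1/1
  Flow on (0->4): 1/9
  Flow on (1->5): 1/6
  Flow on (4->5): 1/1
Maximum flow = 2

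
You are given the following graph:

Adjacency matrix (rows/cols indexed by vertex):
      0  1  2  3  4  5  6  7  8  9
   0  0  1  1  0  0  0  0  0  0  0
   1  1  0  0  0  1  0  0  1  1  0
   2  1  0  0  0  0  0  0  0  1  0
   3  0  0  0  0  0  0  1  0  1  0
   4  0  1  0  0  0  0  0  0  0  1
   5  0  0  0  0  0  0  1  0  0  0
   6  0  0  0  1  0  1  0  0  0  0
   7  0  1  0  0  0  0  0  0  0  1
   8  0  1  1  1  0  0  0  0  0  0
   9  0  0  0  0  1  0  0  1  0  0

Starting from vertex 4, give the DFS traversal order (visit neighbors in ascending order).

DFS from vertex 4 (neighbors processed in ascending order):
Visit order: 4, 1, 0, 2, 8, 3, 6, 5, 7, 9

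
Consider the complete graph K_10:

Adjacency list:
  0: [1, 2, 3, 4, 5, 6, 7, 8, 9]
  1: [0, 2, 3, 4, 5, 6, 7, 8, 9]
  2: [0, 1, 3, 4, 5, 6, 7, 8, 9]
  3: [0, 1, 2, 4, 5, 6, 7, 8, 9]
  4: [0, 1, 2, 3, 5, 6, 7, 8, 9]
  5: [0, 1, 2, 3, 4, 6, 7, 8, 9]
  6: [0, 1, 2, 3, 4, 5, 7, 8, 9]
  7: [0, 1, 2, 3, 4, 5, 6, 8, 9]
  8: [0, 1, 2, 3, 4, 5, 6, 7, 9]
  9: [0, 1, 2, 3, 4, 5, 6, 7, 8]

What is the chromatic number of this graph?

In K_10, every vertex is adjacent to every other vertex.
Each vertex needs a unique color.
Chromatic number = 10.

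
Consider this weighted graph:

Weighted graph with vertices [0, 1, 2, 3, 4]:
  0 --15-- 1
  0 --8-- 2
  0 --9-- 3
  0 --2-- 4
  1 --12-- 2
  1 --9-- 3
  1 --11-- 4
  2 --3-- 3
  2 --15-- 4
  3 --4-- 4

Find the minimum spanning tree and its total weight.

Applying Kruskal's algorithm (sort edges by weight, add if no cycle):
  Add (0,4) w=2
  Add (2,3) w=3
  Add (3,4) w=4
  Skip (0,2) w=8 (creates cycle)
  Skip (0,3) w=9 (creates cycle)
  Add (1,3) w=9
  Skip (1,4) w=11 (creates cycle)
  Skip (1,2) w=12 (creates cycle)
  Skip (0,1) w=15 (creates cycle)
  Skip (2,4) w=15 (creates cycle)
MST weight = 18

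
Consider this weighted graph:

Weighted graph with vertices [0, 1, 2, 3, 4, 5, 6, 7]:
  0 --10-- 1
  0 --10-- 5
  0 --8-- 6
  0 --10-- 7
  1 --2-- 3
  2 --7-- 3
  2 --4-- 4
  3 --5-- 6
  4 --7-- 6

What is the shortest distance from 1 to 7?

Using Dijkstra's algorithm from vertex 1:
Shortest path: 1 -> 0 -> 7
Total weight: 10 + 10 = 20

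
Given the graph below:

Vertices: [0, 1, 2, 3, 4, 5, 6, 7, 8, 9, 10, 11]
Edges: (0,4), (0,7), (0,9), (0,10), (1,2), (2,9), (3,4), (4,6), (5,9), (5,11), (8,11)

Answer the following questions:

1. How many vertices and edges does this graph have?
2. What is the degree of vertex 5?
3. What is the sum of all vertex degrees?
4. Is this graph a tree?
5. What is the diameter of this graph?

Count: 12 vertices, 11 edges.
Vertex 5 has neighbors [9, 11], degree = 2.
Handshaking lemma: 2 * 11 = 22.
A graph is a tree iff it is connected and has exactly n-1 edges. This graph is connected (all 12 vertices in one component) and has 12-1 = 11 edges. It is a tree.
Diameter (longest shortest path) = 6.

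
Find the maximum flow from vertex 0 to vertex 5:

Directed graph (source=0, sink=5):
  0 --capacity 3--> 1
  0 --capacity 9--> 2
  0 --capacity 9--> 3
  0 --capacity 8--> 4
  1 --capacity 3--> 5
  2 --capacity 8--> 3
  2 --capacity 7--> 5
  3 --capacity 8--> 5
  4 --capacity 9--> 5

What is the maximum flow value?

Computing max flow:
  Flow on (0->1): 3/3
  Flow on (0->2): 7/9
  Flow on (0->3): 8/9
  Flow on (0->4): 8/8
  Flow on (1->5): 3/3
  Flow on (2->5): 7/7
  Flow on (3->5): 8/8
  Flow on (4->5): 8/9
Maximum flow = 26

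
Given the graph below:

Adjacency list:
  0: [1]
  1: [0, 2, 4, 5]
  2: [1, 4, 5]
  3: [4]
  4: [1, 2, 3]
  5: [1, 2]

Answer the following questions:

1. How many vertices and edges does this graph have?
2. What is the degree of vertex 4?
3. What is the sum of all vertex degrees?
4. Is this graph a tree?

Count: 6 vertices, 7 edges.
Vertex 4 has neighbors [1, 2, 3], degree = 3.
Handshaking lemma: 2 * 7 = 14.
A tree on 6 vertices has 5 edges. This graph has 7 edges (2 extra). Not a tree.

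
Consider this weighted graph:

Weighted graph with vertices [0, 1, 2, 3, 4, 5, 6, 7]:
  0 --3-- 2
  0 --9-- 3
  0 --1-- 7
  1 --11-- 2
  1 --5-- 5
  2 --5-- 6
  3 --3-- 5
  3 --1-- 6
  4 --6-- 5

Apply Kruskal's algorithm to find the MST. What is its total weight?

Applying Kruskal's algorithm (sort edges by weight, add if no cycle):
  Add (0,7) w=1
  Add (3,6) w=1
  Add (0,2) w=3
  Add (3,5) w=3
  Add (1,5) w=5
  Add (2,6) w=5
  Add (4,5) w=6
  Skip (0,3) w=9 (creates cycle)
  Skip (1,2) w=11 (creates cycle)
MST weight = 24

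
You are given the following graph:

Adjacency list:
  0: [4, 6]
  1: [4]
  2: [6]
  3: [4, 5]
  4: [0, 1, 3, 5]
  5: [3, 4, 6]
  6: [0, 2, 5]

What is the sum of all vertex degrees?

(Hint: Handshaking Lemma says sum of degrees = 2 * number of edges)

Count edges: 8 edges.
By Handshaking Lemma: sum of degrees = 2 * 8 = 16.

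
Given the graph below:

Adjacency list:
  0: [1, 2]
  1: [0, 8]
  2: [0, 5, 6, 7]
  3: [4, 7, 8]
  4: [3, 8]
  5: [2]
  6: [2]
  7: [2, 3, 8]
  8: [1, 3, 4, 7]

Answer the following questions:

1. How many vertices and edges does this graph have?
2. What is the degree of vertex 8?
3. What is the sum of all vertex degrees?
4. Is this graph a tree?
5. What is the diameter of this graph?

Count: 9 vertices, 11 edges.
Vertex 8 has neighbors [1, 3, 4, 7], degree = 4.
Handshaking lemma: 2 * 11 = 22.
A tree on 9 vertices has 8 edges. This graph has 11 edges (3 extra). Not a tree.
Diameter (longest shortest path) = 4.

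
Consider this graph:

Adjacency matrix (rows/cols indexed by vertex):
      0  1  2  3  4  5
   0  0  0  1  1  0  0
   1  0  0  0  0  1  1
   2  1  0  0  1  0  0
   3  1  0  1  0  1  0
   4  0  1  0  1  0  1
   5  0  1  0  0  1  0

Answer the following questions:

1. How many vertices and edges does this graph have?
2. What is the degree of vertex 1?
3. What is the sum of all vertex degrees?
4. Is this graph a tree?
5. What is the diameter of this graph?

Count: 6 vertices, 7 edges.
Vertex 1 has neighbors [4, 5], degree = 2.
Handshaking lemma: 2 * 7 = 14.
A tree on 6 vertices has 5 edges. This graph has 7 edges (2 extra). Not a tree.
Diameter (longest shortest path) = 3.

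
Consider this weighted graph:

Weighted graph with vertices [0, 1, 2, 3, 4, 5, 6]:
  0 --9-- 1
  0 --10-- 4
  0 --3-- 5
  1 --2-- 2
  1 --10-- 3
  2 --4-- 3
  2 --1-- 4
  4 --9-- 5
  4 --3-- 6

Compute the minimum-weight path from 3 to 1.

Using Dijkstra's algorithm from vertex 3:
Shortest path: 3 -> 2 -> 1
Total weight: 4 + 2 = 6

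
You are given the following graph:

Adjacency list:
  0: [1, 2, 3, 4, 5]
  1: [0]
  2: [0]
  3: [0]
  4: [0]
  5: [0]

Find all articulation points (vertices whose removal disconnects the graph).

An articulation point is a vertex whose removal disconnects the graph.
Articulation points: [0]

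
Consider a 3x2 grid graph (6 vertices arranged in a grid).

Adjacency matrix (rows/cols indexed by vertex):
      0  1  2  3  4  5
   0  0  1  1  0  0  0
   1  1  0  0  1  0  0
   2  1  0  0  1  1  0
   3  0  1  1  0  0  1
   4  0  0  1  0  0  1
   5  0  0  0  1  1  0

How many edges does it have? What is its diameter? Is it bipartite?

A 3x2 grid has 4 vertical edges and 3 horizontal edges.
Total edges = 4 + 3 = 7.
Diameter = (3-1) + (2-1) = 3 (corner to opposite corner).
Grid graphs are bipartite (checkerboard coloring).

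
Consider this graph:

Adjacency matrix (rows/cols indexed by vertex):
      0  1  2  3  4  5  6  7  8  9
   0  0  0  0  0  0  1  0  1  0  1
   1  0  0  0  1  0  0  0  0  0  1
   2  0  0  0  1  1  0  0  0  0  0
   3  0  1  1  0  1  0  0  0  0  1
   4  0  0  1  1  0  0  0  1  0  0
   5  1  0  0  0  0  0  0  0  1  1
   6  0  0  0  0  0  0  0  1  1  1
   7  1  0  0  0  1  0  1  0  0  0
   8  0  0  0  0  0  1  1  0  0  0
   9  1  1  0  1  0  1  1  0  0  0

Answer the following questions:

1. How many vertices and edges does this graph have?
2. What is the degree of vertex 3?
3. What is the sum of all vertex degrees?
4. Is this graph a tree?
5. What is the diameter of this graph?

Count: 10 vertices, 15 edges.
Vertex 3 has neighbors [1, 2, 4, 9], degree = 4.
Handshaking lemma: 2 * 15 = 30.
A tree on 10 vertices has 9 edges. This graph has 15 edges (6 extra). Not a tree.
Diameter (longest shortest path) = 4.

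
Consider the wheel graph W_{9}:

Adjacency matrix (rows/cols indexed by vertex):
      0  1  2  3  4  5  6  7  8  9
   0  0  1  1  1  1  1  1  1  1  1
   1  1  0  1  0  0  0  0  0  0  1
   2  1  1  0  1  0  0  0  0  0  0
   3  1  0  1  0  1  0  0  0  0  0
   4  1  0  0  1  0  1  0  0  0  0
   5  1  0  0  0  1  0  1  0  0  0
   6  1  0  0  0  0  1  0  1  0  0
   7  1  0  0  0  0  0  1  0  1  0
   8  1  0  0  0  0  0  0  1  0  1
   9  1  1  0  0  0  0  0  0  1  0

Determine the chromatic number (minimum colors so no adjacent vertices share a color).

W_{9} = C_{9} plus a hub adjacent to every cycle vertex.
The outer cycle needs 3 colors (odd cycle); the hub is adjacent to all of them so needs a fresh color.
Chromatic number = 3 + 1 = 4.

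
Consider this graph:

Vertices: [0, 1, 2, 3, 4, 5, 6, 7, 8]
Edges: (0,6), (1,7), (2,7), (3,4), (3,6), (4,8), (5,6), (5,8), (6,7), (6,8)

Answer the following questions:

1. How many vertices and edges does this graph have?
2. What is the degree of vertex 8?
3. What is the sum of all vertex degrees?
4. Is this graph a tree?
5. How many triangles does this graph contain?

Count: 9 vertices, 10 edges.
Vertex 8 has neighbors [4, 5, 6], degree = 3.
Handshaking lemma: 2 * 10 = 20.
A tree on 9 vertices has 8 edges. This graph has 10 edges (2 extra). Not a tree.
Number of triangles = 1.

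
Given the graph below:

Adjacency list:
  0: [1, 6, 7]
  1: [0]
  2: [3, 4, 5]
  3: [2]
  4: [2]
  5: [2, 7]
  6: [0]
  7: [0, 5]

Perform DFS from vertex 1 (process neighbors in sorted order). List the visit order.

DFS from vertex 1 (neighbors processed in ascending order):
Visit order: 1, 0, 6, 7, 5, 2, 3, 4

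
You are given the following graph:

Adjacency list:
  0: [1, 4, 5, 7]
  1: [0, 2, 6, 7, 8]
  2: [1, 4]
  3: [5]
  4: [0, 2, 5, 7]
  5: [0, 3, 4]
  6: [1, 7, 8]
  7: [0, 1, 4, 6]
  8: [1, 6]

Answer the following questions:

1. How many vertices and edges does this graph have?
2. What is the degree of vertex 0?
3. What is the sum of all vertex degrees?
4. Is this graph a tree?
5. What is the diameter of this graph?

Count: 9 vertices, 14 edges.
Vertex 0 has neighbors [1, 4, 5, 7], degree = 4.
Handshaking lemma: 2 * 14 = 28.
A tree on 9 vertices has 8 edges. This graph has 14 edges (6 extra). Not a tree.
Diameter (longest shortest path) = 4.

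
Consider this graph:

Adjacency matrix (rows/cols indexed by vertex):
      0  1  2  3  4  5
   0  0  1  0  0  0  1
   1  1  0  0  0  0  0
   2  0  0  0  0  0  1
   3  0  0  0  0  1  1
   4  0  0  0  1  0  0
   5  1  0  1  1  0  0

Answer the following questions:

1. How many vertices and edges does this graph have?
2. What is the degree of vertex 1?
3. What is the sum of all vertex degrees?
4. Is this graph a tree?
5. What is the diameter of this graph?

Count: 6 vertices, 5 edges.
Vertex 1 has neighbors [0], degree = 1.
Handshaking lemma: 2 * 5 = 10.
A graph is a tree iff it is connected and has exactly n-1 edges. This graph is connected (all 6 vertices in one component) and has 6-1 = 5 edges. It is a tree.
Diameter (longest shortest path) = 4.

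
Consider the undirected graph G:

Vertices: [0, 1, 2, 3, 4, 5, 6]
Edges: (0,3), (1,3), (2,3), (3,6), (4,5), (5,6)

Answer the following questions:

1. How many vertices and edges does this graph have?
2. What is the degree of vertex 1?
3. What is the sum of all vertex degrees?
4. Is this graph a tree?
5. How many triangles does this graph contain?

Count: 7 vertices, 6 edges.
Vertex 1 has neighbors [3], degree = 1.
Handshaking lemma: 2 * 6 = 12.
A graph is a tree iff it is connected and has exactly n-1 edges. This graph is connected (all 7 vertices in one component) and has 7-1 = 6 edges. It is a tree.
Number of triangles = 0.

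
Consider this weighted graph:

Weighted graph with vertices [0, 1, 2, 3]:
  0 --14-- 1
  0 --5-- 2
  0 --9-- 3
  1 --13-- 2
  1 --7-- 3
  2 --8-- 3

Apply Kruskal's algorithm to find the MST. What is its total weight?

Applying Kruskal's algorithm (sort edges by weight, add if no cycle):
  Add (0,2) w=5
  Add (1,3) w=7
  Add (2,3) w=8
  Skip (0,3) w=9 (creates cycle)
  Skip (1,2) w=13 (creates cycle)
  Skip (0,1) w=14 (creates cycle)
MST weight = 20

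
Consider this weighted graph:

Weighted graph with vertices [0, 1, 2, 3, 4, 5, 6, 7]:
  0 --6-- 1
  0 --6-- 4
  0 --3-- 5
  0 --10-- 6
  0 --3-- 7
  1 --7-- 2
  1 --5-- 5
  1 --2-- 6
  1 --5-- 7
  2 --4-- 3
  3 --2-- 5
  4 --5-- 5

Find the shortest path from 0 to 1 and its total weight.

Using Dijkstra's algorithm from vertex 0:
Shortest path: 0 -> 1
Total weight: 6 = 6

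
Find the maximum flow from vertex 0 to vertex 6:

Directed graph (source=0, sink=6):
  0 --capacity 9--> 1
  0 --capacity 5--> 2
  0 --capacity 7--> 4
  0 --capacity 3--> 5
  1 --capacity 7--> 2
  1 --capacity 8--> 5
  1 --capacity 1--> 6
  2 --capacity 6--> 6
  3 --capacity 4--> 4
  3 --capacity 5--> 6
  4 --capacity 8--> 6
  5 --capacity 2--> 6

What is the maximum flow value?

Computing max flow:
  Flow on (0->1): 7/9
  Flow on (0->4): 7/7
  Flow on (0->5): 2/3
  Flow on (1->2): 6/7
  Flow on (1->6): 1/1
  Flow on (2->6): 6/6
  Flow on (4->6): 7/8
  Flow on (5->6): 2/2
Maximum flow = 16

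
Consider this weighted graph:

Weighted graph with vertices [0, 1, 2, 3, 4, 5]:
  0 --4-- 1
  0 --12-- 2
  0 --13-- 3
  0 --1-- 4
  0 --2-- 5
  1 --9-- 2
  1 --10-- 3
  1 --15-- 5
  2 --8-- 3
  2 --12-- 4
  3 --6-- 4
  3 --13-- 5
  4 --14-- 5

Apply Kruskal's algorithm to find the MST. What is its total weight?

Applying Kruskal's algorithm (sort edges by weight, add if no cycle):
  Add (0,4) w=1
  Add (0,5) w=2
  Add (0,1) w=4
  Add (3,4) w=6
  Add (2,3) w=8
  Skip (1,2) w=9 (creates cycle)
  Skip (1,3) w=10 (creates cycle)
  Skip (0,2) w=12 (creates cycle)
  Skip (2,4) w=12 (creates cycle)
  Skip (0,3) w=13 (creates cycle)
  Skip (3,5) w=13 (creates cycle)
  Skip (4,5) w=14 (creates cycle)
  Skip (1,5) w=15 (creates cycle)
MST weight = 21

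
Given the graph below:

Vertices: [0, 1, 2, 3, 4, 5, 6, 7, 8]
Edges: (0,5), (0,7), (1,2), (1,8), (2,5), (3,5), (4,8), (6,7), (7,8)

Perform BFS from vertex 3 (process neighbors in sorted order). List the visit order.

BFS from vertex 3 (neighbors processed in ascending order):
Visit order: 3, 5, 0, 2, 7, 1, 6, 8, 4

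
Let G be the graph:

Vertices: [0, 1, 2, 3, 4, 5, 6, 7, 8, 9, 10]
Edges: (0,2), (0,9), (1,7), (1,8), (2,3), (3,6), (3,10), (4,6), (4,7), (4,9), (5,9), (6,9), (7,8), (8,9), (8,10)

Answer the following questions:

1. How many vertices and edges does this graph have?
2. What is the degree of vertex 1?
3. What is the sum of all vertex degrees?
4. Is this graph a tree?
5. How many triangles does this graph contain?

Count: 11 vertices, 15 edges.
Vertex 1 has neighbors [7, 8], degree = 2.
Handshaking lemma: 2 * 15 = 30.
A tree on 11 vertices has 10 edges. This graph has 15 edges (5 extra). Not a tree.
Number of triangles = 2.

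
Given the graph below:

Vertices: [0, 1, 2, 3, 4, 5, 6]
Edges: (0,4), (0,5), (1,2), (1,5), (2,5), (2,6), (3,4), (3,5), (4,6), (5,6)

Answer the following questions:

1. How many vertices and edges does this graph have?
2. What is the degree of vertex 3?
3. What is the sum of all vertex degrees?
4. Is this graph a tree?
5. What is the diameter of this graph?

Count: 7 vertices, 10 edges.
Vertex 3 has neighbors [4, 5], degree = 2.
Handshaking lemma: 2 * 10 = 20.
A tree on 7 vertices has 6 edges. This graph has 10 edges (4 extra). Not a tree.
Diameter (longest shortest path) = 3.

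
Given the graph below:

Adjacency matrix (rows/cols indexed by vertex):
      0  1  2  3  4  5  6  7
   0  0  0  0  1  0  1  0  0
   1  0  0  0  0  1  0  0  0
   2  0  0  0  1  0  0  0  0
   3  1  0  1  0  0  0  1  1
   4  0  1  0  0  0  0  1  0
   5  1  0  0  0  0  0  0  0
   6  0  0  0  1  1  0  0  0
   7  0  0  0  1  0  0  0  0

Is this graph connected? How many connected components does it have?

Checking connectivity: the graph has 1 connected component(s).
All vertices are reachable from each other. The graph IS connected.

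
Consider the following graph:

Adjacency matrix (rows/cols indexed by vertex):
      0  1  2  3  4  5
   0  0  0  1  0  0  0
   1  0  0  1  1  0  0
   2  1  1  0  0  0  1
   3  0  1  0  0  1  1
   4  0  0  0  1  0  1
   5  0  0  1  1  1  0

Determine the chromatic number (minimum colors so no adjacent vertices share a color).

The graph has a maximum clique of size 3 (lower bound on chromatic number).
A valid 3-coloring: {0: 1, 1: 1, 2: 0, 3: 0, 4: 2, 5: 1}.
Chromatic number = 3.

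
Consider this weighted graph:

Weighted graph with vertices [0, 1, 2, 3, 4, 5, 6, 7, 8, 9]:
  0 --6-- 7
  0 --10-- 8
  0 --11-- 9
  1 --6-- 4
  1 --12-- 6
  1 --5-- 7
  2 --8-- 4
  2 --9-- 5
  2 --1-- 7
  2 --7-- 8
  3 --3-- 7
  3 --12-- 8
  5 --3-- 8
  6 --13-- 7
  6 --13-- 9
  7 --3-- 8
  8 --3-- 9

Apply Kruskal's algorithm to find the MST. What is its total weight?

Applying Kruskal's algorithm (sort edges by weight, add if no cycle):
  Add (2,7) w=1
  Add (3,7) w=3
  Add (5,8) w=3
  Add (7,8) w=3
  Add (8,9) w=3
  Add (1,7) w=5
  Add (0,7) w=6
  Add (1,4) w=6
  Skip (2,8) w=7 (creates cycle)
  Skip (2,4) w=8 (creates cycle)
  Skip (2,5) w=9 (creates cycle)
  Skip (0,8) w=10 (creates cycle)
  Skip (0,9) w=11 (creates cycle)
  Add (1,6) w=12
  Skip (3,8) w=12 (creates cycle)
  Skip (6,7) w=13 (creates cycle)
  Skip (6,9) w=13 (creates cycle)
MST weight = 42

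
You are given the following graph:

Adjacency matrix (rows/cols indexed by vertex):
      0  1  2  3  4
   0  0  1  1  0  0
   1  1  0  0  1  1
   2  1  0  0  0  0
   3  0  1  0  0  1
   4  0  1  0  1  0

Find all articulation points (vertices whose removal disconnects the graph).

An articulation point is a vertex whose removal disconnects the graph.
Articulation points: [0, 1]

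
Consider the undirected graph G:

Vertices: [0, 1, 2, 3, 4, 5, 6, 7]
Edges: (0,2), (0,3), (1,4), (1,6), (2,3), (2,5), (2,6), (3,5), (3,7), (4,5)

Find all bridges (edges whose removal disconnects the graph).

A bridge is an edge whose removal increases the number of connected components.
Bridges found: (3,7)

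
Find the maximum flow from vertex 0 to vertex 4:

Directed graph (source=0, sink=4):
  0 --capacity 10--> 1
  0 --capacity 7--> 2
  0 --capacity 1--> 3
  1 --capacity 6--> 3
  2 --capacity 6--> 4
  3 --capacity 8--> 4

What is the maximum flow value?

Computing max flow:
  Flow on (0->1): 6/10
  Flow on (0->2): 6/7
  Flow on (0->3): 1/1
  Flow on (1->3): 6/6
  Flow on (2->4): 6/6
  Flow on (3->4): 7/8
Maximum flow = 13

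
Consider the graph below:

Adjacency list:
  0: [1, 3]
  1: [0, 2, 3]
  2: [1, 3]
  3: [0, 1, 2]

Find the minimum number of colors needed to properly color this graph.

The graph has a maximum clique of size 3 (lower bound on chromatic number).
A valid 3-coloring: {0: 2, 1: 0, 2: 2, 3: 1}.
Chromatic number = 3.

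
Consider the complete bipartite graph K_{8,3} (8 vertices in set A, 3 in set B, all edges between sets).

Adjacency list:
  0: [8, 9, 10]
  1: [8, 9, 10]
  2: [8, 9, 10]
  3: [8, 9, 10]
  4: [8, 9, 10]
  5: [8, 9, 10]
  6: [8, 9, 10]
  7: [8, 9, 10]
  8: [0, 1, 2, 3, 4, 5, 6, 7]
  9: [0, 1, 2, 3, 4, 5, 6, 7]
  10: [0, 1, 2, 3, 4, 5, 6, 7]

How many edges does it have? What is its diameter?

K_{8,3} has 8 * 3 = 24 edges.
Any vertex reaches any opposite-side vertex in 1 step; same-side vertices reach in 2 steps via any opposite-side vertex.
Diameter = 2.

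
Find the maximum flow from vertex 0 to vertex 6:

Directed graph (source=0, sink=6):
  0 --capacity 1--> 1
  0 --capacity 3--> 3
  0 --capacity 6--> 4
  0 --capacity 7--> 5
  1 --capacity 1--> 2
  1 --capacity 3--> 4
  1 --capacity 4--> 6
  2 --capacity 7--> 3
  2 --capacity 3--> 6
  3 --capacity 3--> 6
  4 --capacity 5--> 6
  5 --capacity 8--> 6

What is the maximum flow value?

Computing max flow:
  Flow on (0->1): 1/1
  Flow on (0->3): 3/3
  Flow on (0->4): 5/6
  Flow on (0->5): 7/7
  Flow on (1->6): 1/4
  Flow on (3->6): 3/3
  Flow on (4->6): 5/5
  Flow on (5->6): 7/8
Maximum flow = 16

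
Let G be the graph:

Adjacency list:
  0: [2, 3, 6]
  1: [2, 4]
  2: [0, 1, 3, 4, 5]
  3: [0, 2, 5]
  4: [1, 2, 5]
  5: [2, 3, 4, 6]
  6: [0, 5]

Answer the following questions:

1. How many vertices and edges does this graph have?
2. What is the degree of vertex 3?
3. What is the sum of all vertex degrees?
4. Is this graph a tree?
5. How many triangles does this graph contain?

Count: 7 vertices, 11 edges.
Vertex 3 has neighbors [0, 2, 5], degree = 3.
Handshaking lemma: 2 * 11 = 22.
A tree on 7 vertices has 6 edges. This graph has 11 edges (5 extra). Not a tree.
Number of triangles = 4.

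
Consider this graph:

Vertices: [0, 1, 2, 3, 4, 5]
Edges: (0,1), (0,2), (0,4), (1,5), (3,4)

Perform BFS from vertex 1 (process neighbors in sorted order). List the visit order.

BFS from vertex 1 (neighbors processed in ascending order):
Visit order: 1, 0, 5, 2, 4, 3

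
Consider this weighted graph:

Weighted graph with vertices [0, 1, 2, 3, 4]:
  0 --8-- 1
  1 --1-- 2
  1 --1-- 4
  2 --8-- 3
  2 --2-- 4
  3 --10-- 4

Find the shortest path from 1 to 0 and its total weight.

Using Dijkstra's algorithm from vertex 1:
Shortest path: 1 -> 0
Total weight: 8 = 8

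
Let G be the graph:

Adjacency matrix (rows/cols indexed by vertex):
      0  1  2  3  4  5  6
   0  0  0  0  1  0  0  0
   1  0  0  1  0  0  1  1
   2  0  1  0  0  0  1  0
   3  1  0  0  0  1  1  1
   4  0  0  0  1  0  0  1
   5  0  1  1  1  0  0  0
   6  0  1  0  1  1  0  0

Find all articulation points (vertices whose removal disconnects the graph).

An articulation point is a vertex whose removal disconnects the graph.
Articulation points: [3]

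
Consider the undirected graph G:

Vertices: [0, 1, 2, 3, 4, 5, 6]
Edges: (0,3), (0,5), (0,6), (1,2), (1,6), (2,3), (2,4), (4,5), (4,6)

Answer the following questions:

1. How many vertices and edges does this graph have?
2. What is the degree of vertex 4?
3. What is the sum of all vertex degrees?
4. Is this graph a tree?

Count: 7 vertices, 9 edges.
Vertex 4 has neighbors [2, 5, 6], degree = 3.
Handshaking lemma: 2 * 9 = 18.
A tree on 7 vertices has 6 edges. This graph has 9 edges (3 extra). Not a tree.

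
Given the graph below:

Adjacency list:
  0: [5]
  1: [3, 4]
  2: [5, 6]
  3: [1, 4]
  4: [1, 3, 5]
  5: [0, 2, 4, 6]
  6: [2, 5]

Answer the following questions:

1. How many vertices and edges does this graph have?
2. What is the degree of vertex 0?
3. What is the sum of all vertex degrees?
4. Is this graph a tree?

Count: 7 vertices, 8 edges.
Vertex 0 has neighbors [5], degree = 1.
Handshaking lemma: 2 * 8 = 16.
A tree on 7 vertices has 6 edges. This graph has 8 edges (2 extra). Not a tree.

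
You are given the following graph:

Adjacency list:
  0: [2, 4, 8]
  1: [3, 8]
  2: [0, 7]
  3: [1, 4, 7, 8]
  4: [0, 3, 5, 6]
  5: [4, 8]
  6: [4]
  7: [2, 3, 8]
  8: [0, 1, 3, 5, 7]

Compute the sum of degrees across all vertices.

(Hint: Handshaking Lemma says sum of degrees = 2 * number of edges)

Count edges: 13 edges.
By Handshaking Lemma: sum of degrees = 2 * 13 = 26.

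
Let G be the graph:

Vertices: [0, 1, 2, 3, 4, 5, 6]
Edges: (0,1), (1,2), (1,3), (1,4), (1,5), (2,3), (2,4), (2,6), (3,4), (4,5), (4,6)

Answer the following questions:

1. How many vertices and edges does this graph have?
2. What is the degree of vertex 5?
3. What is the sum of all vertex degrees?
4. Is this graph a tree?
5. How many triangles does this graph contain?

Count: 7 vertices, 11 edges.
Vertex 5 has neighbors [1, 4], degree = 2.
Handshaking lemma: 2 * 11 = 22.
A tree on 7 vertices has 6 edges. This graph has 11 edges (5 extra). Not a tree.
Number of triangles = 6.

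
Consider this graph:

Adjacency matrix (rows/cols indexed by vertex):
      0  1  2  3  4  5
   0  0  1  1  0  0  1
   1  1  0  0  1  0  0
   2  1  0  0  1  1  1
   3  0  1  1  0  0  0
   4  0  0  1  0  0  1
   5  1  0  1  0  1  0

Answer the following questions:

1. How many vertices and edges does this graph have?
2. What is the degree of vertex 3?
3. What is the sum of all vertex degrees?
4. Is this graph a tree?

Count: 6 vertices, 8 edges.
Vertex 3 has neighbors [1, 2], degree = 2.
Handshaking lemma: 2 * 8 = 16.
A tree on 6 vertices has 5 edges. This graph has 8 edges (3 extra). Not a tree.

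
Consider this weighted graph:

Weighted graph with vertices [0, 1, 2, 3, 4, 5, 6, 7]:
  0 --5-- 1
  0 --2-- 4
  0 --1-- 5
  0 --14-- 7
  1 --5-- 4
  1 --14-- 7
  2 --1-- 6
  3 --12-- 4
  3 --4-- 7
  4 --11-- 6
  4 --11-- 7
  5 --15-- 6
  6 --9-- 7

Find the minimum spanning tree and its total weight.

Applying Kruskal's algorithm (sort edges by weight, add if no cycle):
  Add (0,5) w=1
  Add (2,6) w=1
  Add (0,4) w=2
  Add (3,7) w=4
  Add (0,1) w=5
  Skip (1,4) w=5 (creates cycle)
  Add (6,7) w=9
  Add (4,7) w=11
  Skip (4,6) w=11 (creates cycle)
  Skip (3,4) w=12 (creates cycle)
  Skip (0,7) w=14 (creates cycle)
  Skip (1,7) w=14 (creates cycle)
  Skip (5,6) w=15 (creates cycle)
MST weight = 33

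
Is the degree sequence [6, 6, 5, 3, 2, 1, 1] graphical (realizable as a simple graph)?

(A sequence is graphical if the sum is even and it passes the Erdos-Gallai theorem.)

Sum of degrees = 24. Sum is even but fails Erdos-Gallai. The sequence is NOT graphical.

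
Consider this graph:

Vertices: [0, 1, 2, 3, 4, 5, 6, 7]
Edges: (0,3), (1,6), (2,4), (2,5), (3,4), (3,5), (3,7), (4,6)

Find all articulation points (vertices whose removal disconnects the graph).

An articulation point is a vertex whose removal disconnects the graph.
Articulation points: [3, 4, 6]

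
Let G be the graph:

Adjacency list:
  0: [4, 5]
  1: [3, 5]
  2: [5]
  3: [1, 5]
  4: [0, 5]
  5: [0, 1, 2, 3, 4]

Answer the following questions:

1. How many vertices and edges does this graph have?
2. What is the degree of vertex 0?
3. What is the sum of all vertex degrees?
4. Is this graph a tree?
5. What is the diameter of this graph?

Count: 6 vertices, 7 edges.
Vertex 0 has neighbors [4, 5], degree = 2.
Handshaking lemma: 2 * 7 = 14.
A tree on 6 vertices has 5 edges. This graph has 7 edges (2 extra). Not a tree.
Diameter (longest shortest path) = 2.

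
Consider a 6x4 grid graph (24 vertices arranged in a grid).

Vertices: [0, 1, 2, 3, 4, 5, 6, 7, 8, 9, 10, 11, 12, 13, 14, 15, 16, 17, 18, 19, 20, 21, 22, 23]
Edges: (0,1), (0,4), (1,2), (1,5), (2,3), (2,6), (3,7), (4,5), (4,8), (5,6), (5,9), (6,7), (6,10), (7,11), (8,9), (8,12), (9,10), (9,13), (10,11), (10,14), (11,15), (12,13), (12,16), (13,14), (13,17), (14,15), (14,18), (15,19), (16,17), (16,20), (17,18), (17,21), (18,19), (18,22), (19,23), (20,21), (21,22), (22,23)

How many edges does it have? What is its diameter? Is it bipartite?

A 6x4 grid has 20 vertical edges and 18 horizontal edges.
Total edges = 20 + 18 = 38.
Diameter = (6-1) + (4-1) = 8 (corner to opposite corner).
Grid graphs are bipartite (checkerboard coloring).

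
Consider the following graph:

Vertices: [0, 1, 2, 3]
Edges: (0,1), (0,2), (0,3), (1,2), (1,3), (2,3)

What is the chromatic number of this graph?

The graph has a maximum clique of size 4 (lower bound on chromatic number).
A valid 4-coloring: {0: 0, 1: 1, 2: 2, 3: 3}.
Chromatic number = 4.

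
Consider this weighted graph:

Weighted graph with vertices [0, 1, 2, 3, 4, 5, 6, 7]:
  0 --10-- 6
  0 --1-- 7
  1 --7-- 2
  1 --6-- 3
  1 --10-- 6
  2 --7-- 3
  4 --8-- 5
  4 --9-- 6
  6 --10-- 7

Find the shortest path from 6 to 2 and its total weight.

Using Dijkstra's algorithm from vertex 6:
Shortest path: 6 -> 1 -> 2
Total weight: 10 + 7 = 17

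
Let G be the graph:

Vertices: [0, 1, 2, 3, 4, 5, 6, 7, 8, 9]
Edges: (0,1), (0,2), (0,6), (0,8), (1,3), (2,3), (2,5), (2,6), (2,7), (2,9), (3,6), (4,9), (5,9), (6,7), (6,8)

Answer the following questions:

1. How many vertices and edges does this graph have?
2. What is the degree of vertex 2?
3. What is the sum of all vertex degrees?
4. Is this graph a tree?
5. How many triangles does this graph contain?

Count: 10 vertices, 15 edges.
Vertex 2 has neighbors [0, 3, 5, 6, 7, 9], degree = 6.
Handshaking lemma: 2 * 15 = 30.
A tree on 10 vertices has 9 edges. This graph has 15 edges (6 extra). Not a tree.
Number of triangles = 5.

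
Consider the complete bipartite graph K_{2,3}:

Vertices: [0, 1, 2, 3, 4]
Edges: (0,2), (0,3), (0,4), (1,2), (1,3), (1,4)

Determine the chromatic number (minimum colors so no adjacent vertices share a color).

K_{2,3} is bipartite: vertices split into two independent sets of size 2 and 3.
Color one set 0, the other 1. No adjacent vertices share a color.
Chromatic number = 2.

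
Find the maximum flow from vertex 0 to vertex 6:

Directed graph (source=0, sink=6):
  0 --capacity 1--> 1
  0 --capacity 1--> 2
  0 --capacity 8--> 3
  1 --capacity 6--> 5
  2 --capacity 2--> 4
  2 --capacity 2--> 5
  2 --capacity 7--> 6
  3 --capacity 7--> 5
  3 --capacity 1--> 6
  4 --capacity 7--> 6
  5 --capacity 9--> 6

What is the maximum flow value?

Computing max flow:
  Flow on (0->1): 1/1
  Flow on (0->2): 1/1
  Flow on (0->3): 8/8
  Flow on (1->5): 1/6
  Flow on (2->6): 1/7
  Flow on (3->5): 7/7
  Flow on (3->6): 1/1
  Flow on (5->6): 8/9
Maximum flow = 10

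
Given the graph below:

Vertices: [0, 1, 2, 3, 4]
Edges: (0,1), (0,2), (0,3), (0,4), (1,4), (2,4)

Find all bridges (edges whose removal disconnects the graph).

A bridge is an edge whose removal increases the number of connected components.
Bridges found: (0,3)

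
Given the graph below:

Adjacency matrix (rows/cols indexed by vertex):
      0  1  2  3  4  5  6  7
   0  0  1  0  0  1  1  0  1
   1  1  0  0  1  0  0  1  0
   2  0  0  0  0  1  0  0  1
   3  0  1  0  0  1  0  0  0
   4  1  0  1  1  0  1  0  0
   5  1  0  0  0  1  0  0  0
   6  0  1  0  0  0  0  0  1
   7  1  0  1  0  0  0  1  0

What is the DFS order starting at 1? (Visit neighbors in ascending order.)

DFS from vertex 1 (neighbors processed in ascending order):
Visit order: 1, 0, 4, 2, 7, 6, 3, 5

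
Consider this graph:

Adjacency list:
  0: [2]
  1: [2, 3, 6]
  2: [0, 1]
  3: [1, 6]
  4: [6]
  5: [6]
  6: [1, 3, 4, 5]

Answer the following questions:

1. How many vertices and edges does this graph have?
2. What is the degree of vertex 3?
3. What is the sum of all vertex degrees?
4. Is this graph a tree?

Count: 7 vertices, 7 edges.
Vertex 3 has neighbors [1, 6], degree = 2.
Handshaking lemma: 2 * 7 = 14.
A tree on 7 vertices has 6 edges. This graph has 7 edges (1 extra). Not a tree.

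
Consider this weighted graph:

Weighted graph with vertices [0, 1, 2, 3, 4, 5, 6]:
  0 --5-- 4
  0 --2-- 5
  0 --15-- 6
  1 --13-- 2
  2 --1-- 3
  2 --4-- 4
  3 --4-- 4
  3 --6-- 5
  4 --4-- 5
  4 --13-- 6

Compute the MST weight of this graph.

Applying Kruskal's algorithm (sort edges by weight, add if no cycle):
  Add (2,3) w=1
  Add (0,5) w=2
  Add (2,4) w=4
  Skip (3,4) w=4 (creates cycle)
  Add (4,5) w=4
  Skip (0,4) w=5 (creates cycle)
  Skip (3,5) w=6 (creates cycle)
  Add (1,2) w=13
  Add (4,6) w=13
  Skip (0,6) w=15 (creates cycle)
MST weight = 37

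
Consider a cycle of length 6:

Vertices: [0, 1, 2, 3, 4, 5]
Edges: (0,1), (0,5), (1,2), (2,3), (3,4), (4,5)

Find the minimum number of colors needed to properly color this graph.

This is an even cycle (C_6). Even cycles are bipartite.
Chromatic number = 2.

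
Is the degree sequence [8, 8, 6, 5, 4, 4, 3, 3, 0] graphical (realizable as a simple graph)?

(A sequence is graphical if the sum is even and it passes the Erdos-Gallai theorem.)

Sum of degrees = 41. Sum is odd, so the sequence is NOT graphical.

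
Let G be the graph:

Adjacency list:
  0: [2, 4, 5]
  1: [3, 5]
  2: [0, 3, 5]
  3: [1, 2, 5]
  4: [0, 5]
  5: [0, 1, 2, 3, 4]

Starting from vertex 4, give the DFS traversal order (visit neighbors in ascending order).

DFS from vertex 4 (neighbors processed in ascending order):
Visit order: 4, 0, 2, 3, 1, 5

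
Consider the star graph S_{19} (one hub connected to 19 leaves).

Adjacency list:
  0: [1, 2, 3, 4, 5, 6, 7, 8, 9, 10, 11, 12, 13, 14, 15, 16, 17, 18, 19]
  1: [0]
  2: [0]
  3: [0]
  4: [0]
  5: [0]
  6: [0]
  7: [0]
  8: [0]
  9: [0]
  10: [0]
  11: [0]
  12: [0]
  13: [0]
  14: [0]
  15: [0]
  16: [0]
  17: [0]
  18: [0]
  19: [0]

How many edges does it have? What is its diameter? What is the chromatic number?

Star graph S_{19}: the hub connects to all 19 leaves.
Edges = 19.
Diameter = 2 (any leaf to hub is 1, leaf to leaf through hub is 2).
Star graphs are bipartite (hub vs leaves), so chromatic number = 2.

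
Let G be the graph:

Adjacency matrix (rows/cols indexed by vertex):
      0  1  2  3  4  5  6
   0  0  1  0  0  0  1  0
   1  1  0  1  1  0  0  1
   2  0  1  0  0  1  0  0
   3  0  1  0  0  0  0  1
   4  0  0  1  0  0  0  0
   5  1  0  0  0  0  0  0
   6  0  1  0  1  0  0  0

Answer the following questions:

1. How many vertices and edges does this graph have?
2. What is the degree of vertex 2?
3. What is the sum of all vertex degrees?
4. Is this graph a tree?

Count: 7 vertices, 7 edges.
Vertex 2 has neighbors [1, 4], degree = 2.
Handshaking lemma: 2 * 7 = 14.
A tree on 7 vertices has 6 edges. This graph has 7 edges (1 extra). Not a tree.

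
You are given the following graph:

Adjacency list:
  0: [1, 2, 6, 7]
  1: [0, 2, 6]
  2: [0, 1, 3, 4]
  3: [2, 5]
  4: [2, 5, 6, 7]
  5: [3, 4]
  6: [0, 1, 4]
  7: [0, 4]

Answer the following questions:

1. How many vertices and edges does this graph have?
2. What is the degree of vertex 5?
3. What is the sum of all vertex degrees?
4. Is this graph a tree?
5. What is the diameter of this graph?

Count: 8 vertices, 12 edges.
Vertex 5 has neighbors [3, 4], degree = 2.
Handshaking lemma: 2 * 12 = 24.
A tree on 8 vertices has 7 edges. This graph has 12 edges (5 extra). Not a tree.
Diameter (longest shortest path) = 3.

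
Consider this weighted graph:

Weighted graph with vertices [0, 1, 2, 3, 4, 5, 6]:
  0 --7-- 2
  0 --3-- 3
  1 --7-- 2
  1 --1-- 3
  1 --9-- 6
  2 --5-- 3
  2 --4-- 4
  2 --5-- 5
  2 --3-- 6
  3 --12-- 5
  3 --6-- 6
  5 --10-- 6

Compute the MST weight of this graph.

Applying Kruskal's algorithm (sort edges by weight, add if no cycle):
  Add (1,3) w=1
  Add (0,3) w=3
  Add (2,6) w=3
  Add (2,4) w=4
  Add (2,5) w=5
  Add (2,3) w=5
  Skip (3,6) w=6 (creates cycle)
  Skip (0,2) w=7 (creates cycle)
  Skip (1,2) w=7 (creates cycle)
  Skip (1,6) w=9 (creates cycle)
  Skip (5,6) w=10 (creates cycle)
  Skip (3,5) w=12 (creates cycle)
MST weight = 21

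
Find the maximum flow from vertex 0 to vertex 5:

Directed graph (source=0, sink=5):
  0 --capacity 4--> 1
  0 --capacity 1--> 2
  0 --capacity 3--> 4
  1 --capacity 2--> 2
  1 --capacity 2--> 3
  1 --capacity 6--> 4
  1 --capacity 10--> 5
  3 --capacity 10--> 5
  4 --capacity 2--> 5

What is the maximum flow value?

Computing max flow:
  Flow on (0->1): 4/4
  Flow on (0->4): 2/3
  Flow on (1->5): 4/10
  Flow on (4->5): 2/2
Maximum flow = 6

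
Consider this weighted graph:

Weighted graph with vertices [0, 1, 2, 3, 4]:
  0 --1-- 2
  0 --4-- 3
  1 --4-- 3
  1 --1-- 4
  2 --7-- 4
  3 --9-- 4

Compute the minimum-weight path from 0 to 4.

Using Dijkstra's algorithm from vertex 0:
Shortest path: 0 -> 2 -> 4
Total weight: 1 + 7 = 8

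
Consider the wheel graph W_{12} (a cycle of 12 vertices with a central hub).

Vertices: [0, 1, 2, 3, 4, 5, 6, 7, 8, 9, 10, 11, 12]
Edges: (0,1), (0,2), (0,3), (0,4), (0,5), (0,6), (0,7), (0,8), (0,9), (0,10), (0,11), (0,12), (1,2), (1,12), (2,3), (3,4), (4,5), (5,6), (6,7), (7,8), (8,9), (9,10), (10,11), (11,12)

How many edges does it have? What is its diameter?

Wheel graph W_{12}: 12 cycle edges + 12 spoke edges = 24 edges.
The hub is distance 1 from all cycle vertices. Max distance between cycle vertices through hub is 2.
Diameter = 2.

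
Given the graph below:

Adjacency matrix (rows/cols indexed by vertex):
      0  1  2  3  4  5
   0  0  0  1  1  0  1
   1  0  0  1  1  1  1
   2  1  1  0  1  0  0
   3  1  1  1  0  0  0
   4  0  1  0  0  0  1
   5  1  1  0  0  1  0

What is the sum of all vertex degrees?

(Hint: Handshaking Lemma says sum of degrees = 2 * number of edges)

Count edges: 9 edges.
By Handshaking Lemma: sum of degrees = 2 * 9 = 18.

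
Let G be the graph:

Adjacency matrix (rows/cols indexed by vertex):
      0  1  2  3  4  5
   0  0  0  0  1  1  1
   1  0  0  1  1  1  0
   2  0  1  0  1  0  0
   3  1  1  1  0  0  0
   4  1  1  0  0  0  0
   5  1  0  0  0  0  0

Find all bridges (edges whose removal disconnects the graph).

A bridge is an edge whose removal increases the number of connected components.
Bridges found: (0,5)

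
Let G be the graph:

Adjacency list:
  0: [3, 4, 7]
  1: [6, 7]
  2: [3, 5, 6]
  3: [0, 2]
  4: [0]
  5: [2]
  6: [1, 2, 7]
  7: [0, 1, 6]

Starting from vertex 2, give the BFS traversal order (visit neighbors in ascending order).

BFS from vertex 2 (neighbors processed in ascending order):
Visit order: 2, 3, 5, 6, 0, 1, 7, 4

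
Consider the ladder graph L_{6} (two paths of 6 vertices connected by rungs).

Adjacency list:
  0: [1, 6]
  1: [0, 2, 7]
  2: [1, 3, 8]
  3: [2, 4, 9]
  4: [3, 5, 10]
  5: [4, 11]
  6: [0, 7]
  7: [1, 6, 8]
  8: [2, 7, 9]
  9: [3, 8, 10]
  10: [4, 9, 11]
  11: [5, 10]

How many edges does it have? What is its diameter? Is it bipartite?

Ladder graph L_{6}: 6 rungs + 2 * (6-1) path edges = 6 + 10 = 16 edges.
Diameter = 6.
Ladder graphs are bipartite (alternating coloring along each path).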